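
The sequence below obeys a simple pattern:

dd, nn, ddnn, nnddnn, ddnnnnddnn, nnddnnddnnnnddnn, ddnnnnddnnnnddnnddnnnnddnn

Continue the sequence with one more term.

From term 3 onward, concatenate the second-to-last term with the last: dd·nn = ddnn, nn·ddnn = nnddnn, …
Continuing: nnddnnddnnnnddnn · ddnnnnddnnnnddnnddnnnnddnn gives term 8.

nnddnnddnnnnddnnddnnnnddnnnnddnnddnnnnddnn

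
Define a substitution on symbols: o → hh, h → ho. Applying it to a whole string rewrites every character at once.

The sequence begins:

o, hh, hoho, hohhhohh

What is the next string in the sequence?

Apply φ to hohhhohh symbol by symbol: h→ho, o→hh, h→ho, h→ho, h→ho, o→hh, h→ho, h→ho; joined: ho hh ho ho ho hh ho ho.

hohhhohohohhhoho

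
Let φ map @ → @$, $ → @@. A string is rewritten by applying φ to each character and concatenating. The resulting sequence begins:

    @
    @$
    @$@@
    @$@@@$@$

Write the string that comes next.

Expanding @$@@@$@$: @→@$, $→@@, @→@$, @→@$, @→@$, $→@@, @→@$, $→@@. Concatenated: @$ @@ @$ @$ @$ @@ @$ @@.

@$@@@$@$@$@@@$@@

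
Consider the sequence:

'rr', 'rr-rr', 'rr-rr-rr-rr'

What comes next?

Each string is two copies of the previous one joined by '-'.
So the next term is two copies of rr-rr-rr-rr with '-' between the halves.

rr-rr-rr-rr-rr-rr-rr-rr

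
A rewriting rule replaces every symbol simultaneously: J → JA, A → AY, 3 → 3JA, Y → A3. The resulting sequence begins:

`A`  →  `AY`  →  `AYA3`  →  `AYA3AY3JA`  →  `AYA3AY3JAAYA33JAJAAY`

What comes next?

AYA3AY3JAAYA33JAJAAYAYA3AY3JA3JAJAAYJAAYAYA3

Replace each of the 20 characters of AYA3AY3JAAYA33JAJAAY in place — AY A3 AY 3JA AY A3 3JA JA AY AY A3 AY 3JA 3JA JA AY JA AY AY A3 — and concatenate.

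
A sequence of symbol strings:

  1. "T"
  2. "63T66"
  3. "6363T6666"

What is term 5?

Every step adds 63 to the front and 66 to the end of the previous string.
From 6363T6666, 2 further steps: 6363T6666 → 636363T666666 → (answer).

63636363T66666666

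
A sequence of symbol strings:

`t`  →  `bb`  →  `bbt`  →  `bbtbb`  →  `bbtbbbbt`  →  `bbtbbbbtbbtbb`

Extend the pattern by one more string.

This is a Fibonacci-style word recurrence s(k) = s(k−1)·s(k−2): e.g. bb·t = bbt.
Continuing: bbtbbbbtbbtbb · bbtbbbbt gives term 7.

bbtbbbbtbbtbbbbtbbbbt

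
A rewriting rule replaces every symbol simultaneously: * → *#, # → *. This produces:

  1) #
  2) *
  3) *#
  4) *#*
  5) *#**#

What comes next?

*#**#*#*

Expanding *#**#: *→*#, #→*, *→*#, *→*#, #→*. Concatenated: *# * *# *# *.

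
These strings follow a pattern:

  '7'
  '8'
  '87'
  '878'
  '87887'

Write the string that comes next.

From term 3 onward, concatenate the last term with the second-to-last: 8·7 = 87, 87·8 = 878, …
Continuing: 87887 · 878 gives term 6.

87887878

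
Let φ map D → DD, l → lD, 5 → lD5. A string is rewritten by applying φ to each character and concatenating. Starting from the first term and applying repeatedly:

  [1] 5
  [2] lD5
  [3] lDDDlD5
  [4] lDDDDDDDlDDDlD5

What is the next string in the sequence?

lDDDDDDDDDDDDDDDlDDDDDDDlDDDlD5

φ(lDDDDDDDlDDDlD5) expands symbol-by-symbol to lD DD DD DD DD DD DD DD lD DD DD DD lD DD lD5; joining the 15 pieces gives the next term.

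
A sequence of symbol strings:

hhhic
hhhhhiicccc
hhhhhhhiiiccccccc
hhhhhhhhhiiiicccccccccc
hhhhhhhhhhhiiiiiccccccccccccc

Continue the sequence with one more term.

hhhhhhhhhhhhhiiiiiicccccccccccccccc

Each string has the form h^{2n+1} i^{n} c^{3n-2} (n = 1, 2, …).
At n = 6 the blocks have lengths 13, 6, 16.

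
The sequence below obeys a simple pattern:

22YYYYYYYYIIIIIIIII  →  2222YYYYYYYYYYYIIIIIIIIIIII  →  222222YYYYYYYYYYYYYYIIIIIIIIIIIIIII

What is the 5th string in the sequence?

2222222222YYYYYYYYYYYYYYYYYYYYIIIIIIIIIIIIIIIIIIIII

Each string has the form 2^{2n-2} Y^{3n+2} I^{3n+3}, where the shown terms are n = 2, 3, 4.
At n = 6 the blocks have lengths 10, 20, 21.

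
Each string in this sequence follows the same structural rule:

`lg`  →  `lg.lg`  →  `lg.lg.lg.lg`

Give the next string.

Each string is two copies of the previous one joined by '.'.
Doubling lg.lg.lg.lg with '.' between the halves:

lg.lg.lg.lg.lg.lg.lg.lg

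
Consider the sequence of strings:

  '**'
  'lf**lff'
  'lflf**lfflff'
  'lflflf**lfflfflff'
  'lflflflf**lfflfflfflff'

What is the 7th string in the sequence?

lflflflflflf**lfflfflfflfflfflff

Each term wraps the previous one in lf on the left and lff on the right.
From lflflflf**lfflfflfflff, 2 further steps: lflflflf**lfflfflfflff → lflflflflf**lfflfflfflfflff → (answer).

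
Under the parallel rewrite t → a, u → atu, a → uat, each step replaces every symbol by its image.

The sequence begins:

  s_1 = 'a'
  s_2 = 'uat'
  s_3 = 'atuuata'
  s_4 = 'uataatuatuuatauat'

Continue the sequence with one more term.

Rewriting the 17 symbols of uataatuatuuatauat one by one yields atu uat a uat uat a atu uat a atu atu uat a uat atu uat a; concatenated:

atuuatauatuataatuuataatuatuuatauatatuuata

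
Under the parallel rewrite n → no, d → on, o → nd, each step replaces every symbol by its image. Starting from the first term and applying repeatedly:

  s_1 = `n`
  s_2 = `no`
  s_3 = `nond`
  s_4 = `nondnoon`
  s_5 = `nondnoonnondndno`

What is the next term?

nondnoonnondndnonondnoonnoonnond

Applying the rule to each of the 16 symbols of nondnoonnondndno gives the pieces no nd no on no nd nd no no nd no on no on no nd, which concatenate to the answer.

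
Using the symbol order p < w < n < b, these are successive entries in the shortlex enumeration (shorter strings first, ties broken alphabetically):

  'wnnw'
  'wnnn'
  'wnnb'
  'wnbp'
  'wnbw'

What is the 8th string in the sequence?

wbpp

Advancing 3 positions from wnbw through wnbw → wnbn → wnbb reaches term 8.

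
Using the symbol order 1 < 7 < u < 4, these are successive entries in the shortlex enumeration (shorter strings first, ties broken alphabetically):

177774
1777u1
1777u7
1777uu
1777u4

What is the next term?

Treat 1777u4 as a base-4 numeral over the given alphabet and add one, carrying through any trailing 4's.

177741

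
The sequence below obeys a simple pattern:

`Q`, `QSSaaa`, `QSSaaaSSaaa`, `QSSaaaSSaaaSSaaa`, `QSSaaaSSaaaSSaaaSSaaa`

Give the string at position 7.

The strings grow by a fixed suffix SSaaa each time.
From QSSaaaSSaaaSSaaaSSaaa, 2 further steps: QSSaaaSSaaaSSaaaSSaaa → QSSaaaSSaaaSSaaaSSaaaSSaaa → (answer).

QSSaaaSSaaaSSaaaSSaaaSSaaaSSaaa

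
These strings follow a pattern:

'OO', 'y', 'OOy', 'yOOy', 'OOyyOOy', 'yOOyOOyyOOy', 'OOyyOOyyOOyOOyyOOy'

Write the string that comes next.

yOOyOOyyOOyOOyyOOyyOOyOOyyOOy

Each term (from the third on) is the two preceding terms concatenated in order: term 3 = OO·y = OOy.
So term 8 is yOOyOOyyOOy·OOyyOOyyOOyOOyyOOy.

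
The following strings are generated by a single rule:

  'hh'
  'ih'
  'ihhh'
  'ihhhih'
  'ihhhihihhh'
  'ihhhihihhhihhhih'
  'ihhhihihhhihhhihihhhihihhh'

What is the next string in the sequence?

ihhhihihhhihhhihihhhihihhhihhhihihhhihhhih

From term 3 onward, concatenate the last term with the second-to-last: ih·hh = ihhh, ihhh·ih = ihhhih, …
The next term joins ihhhihihhhihhhihihhhihihhh and ihhhihihhhihhhih.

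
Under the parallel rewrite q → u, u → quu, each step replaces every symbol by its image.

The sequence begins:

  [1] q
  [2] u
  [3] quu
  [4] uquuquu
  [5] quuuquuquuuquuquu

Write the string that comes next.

uquuquuquuuquuquuuquuquuquuuquuquuuquuquu

Applying the rule to each of the 17 symbols of quuuquuquuuquuquu gives the pieces u quu quu quu u quu quu u quu quu quu u quu quu u quu quu, which concatenate to the answer.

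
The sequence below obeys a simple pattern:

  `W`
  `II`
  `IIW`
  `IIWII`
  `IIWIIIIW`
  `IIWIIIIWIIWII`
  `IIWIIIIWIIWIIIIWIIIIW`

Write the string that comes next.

IIWIIIIWIIWIIIIWIIIIWIIWIIIIWIIWII

This is a Fibonacci-style word recurrence s(k) = s(k−1)·s(k−2): e.g. II·W = IIW.
Continuing: IIWIIIIWIIWIIIIWIIIIW · IIWIIIIWIIWII gives term 8.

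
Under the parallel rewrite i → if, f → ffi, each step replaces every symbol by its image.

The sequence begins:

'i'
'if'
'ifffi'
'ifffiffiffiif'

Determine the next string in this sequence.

φ(ifffiffiffiif) expands symbol-by-symbol to if ffi ffi ffi if ffi ffi if ffi ffi if if ffi; joining the 13 pieces gives the next term.

ifffiffiffiifffiffiifffiffiififffi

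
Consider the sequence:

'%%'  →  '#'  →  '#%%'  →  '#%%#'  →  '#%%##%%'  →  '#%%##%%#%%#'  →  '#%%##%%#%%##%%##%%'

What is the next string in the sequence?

#%%##%%#%%##%%##%%#%%##%%#%%#

This is a Fibonacci-style word recurrence s(k) = s(k−1)·s(k−2): e.g. #·%% = #%%.
The next term joins #%%##%%#%%##%%##%% and #%%##%%#%%#.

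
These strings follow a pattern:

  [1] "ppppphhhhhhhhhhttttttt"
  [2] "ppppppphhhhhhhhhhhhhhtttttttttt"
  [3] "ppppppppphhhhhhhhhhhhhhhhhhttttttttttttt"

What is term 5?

ppppppppppppphhhhhhhhhhhhhhhhhhhhhhhhhhttttttttttttttttttt

Reading off run lengths: p runs 5, 7, 9; h runs 10, 14, 18; t runs 7, 10, 13 — each is linear in n, where the shown terms are n = 2, 3, 4.
Setting n = 6 gives 13, 26, 19 characters in each block.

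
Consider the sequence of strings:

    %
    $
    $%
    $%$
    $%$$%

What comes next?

$%$$%$%$

This is a Fibonacci-style word recurrence s(k) = s(k−1)·s(k−2): e.g. $·% = $%.
Continuing: $%$$% · $%$ gives term 6.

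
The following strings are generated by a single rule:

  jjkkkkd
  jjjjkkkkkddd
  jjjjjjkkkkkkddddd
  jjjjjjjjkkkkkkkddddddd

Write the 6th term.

jjjjjjjjjjjjkkkkkkkkkddddddddddd

Reading off run lengths: j runs 2, 4, 6, 8; k runs 4, 5, 6, 7; d runs 1, 3, 5, 7 — each is linear in n (n = 1, 2, …).
For term 6, n = 6, so the run lengths are 12, 9, 11.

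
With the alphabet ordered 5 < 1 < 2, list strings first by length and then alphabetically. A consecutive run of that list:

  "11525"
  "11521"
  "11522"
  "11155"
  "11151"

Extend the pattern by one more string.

Treat 11151 as a base-3 numeral over the given alphabet and add one, carrying through any trailing 2's.

11152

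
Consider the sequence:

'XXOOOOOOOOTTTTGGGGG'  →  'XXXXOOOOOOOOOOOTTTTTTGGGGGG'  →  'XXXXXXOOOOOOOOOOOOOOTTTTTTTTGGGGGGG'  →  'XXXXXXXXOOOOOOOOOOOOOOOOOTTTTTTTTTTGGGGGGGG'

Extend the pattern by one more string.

Each string has the form X^{2n-2} O^{3n+2} T^{2n} G^{n+3}, where the shown terms are n = 2, 3, 4, 5.
For the next term, n = 6, so the run lengths are 10, 20, 12, 9.

XXXXXXXXXXOOOOOOOOOOOOOOOOOOOOTTTTTTTTTTTTGGGGGGGGG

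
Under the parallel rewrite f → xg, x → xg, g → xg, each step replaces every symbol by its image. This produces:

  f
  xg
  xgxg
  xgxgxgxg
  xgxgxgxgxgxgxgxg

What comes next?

xgxgxgxgxgxgxgxgxgxgxgxgxgxgxgxg

Replace each of the 16 characters of xgxgxgxgxgxgxgxg in place — xg xg xg xg xg xg xg xg xg xg xg xg xg xg xg xg — and concatenate.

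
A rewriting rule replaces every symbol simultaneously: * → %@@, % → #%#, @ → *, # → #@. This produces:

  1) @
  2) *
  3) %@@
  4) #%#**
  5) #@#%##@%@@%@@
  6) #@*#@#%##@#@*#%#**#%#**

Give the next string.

Applying the rule to each of the 23 symbols of #@*#@#%##@#@*#%#**#%#** gives the pieces #@ * %@@ #@ * #@ #%# #@ #@ * #@ * %@@ #@ #%# #@ %@@ %@@ #@ #%# #@ %@@ %@@, which concatenate to the answer.

#@*%@@#@*#@#%##@#@*#@*%@@#@#%##@%@@%@@#@#%##@%@@%@@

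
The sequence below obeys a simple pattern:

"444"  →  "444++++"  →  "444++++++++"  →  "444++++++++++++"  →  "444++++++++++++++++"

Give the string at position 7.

The strings grow by a fixed suffix ++++ each time.
From 444++++++++++++++++, 2 further steps: 444++++++++++++++++ → 444++++++++++++++++++++ → (answer).

444++++++++++++++++++++++++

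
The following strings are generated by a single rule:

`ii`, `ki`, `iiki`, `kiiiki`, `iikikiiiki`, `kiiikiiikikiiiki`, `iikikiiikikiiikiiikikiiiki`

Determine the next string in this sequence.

kiiikiiikikiiikiiikikiiikikiiikiiikikiiiki

From term 3 onward, concatenate the second-to-last term with the last: ii·ki = iiki, ki·iiki = kiiiki, …
Continuing: kiiikiiikikiiiki · iikikiiikikiiikiiikikiiiki gives term 8.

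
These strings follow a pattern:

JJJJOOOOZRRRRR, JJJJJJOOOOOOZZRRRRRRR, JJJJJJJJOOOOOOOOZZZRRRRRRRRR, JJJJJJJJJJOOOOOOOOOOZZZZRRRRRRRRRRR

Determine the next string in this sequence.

JJJJJJJJJJJJOOOOOOOOOOOOZZZZZRRRRRRRRRRRRR

Each string has the form J^{2n} O^{2n} Z^{n-1} R^{2n+1}, where the shown terms are n = 2, 3, 4, 5.
At n = 6 the blocks have lengths 12, 12, 5, 13.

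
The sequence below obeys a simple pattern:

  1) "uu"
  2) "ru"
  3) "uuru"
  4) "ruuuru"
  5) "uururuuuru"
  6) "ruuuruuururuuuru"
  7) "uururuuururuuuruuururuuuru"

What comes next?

From term 3 onward, concatenate the second-to-last term with the last: uu·ru = uuru, ru·uuru = ruuuru, …
So term 8 is ruuuruuururuuuru·uururuuururuuuruuururuuuru.

ruuuruuururuuuruuururuuururuuuruuururuuuru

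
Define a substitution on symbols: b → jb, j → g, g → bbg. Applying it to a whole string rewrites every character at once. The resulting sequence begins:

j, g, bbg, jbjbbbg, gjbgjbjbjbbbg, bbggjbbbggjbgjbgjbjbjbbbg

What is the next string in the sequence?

Rewriting the 25 symbols of bbggjbbbggjbgjbgjbjbjbbbg one by one yields jb jb bbg bbg g jb jb jb bbg bbg g jb bbg g jb bbg g jb g jb g jb jb jb bbg; concatenated:

jbjbbbgbbggjbjbjbbbgbbggjbbbggjbbbggjbgjbgjbjbjbbbg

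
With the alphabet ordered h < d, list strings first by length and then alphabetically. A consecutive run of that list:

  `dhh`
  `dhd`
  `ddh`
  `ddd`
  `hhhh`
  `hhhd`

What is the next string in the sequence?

Find the rightmost character of hhhd below d, bump it to the next letter, and reset everything to its right to h.

hhdh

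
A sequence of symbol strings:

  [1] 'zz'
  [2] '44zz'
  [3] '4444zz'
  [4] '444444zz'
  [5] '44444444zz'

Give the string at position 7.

444444444444zz

Every step adds 44 at the front: s(k+1) = 44·s(k).
From 44444444zz, 2 further steps: 44444444zz → 4444444444zz → (answer).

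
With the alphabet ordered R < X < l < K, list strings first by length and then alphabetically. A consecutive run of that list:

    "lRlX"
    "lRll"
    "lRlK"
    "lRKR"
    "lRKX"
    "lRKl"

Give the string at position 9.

Continuing the enumeration 3 steps past lRKl: lRKl → lRKK → lXRR → (answer).

lXRX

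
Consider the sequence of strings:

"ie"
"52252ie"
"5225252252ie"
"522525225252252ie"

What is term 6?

5225252252522525225252252ie

The strings grow by a fixed prefix 52252 each time.
From 522525225252252ie, 2 further steps: 522525225252252ie → 52252522525225252252ie → (answer).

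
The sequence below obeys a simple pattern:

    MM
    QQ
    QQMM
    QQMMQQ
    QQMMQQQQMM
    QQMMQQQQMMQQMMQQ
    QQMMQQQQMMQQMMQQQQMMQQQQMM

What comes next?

QQMMQQQQMMQQMMQQQQMMQQQQMMQQMMQQQQMMQQMMQQ

This is a Fibonacci-style word recurrence s(k) = s(k−1)·s(k−2): e.g. QQ·MM = QQMM.
So term 8 is QQMMQQQQMMQQMMQQQQMMQQQQMM·QQMMQQQQMMQQMMQQ.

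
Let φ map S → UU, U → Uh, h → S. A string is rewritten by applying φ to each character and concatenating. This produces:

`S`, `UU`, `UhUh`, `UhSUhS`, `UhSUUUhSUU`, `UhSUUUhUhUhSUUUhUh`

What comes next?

Rewriting the 18 symbols of UhSUUUhUhUhSUUUhUh one by one yields Uh S UU Uh Uh Uh S Uh S Uh S UU Uh Uh Uh S Uh S; concatenated:

UhSUUUhUhUhSUhSUhSUUUhUhUhSUhS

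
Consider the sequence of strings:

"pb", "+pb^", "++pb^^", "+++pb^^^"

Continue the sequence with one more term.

++++pb^^^^

s(k+1) = +·s(k)·^, so each term gains + as a prefix and ^ as a suffix.
So the next term is +·+++pb^^^·^.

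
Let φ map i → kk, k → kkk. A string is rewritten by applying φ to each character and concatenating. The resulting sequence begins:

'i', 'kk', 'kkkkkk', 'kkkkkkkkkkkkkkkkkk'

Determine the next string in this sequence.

kkkkkkkkkkkkkkkkkkkkkkkkkkkkkkkkkkkkkkkkkkkkkkkkkkkkkk

Applying the rule to each of the 18 symbols of kkkkkkkkkkkkkkkkkk gives the pieces kkk kkk kkk kkk kkk kkk kkk kkk kkk kkk kkk kkk kkk kkk kkk kkk kkk kkk, which concatenate to the answer.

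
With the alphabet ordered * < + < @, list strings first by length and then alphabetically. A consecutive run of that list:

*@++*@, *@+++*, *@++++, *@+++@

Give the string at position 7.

*@++@@

Advancing 3 positions from *@+++@ through *@+++@ → *@++@* → *@++@+ reaches term 7.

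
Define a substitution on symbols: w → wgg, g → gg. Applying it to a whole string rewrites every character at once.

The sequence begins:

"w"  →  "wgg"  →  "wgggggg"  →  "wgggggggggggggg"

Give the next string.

Rewriting the 15 symbols of wgggggggggggggg one by one yields wgg gg gg gg gg gg gg gg gg gg gg gg gg gg gg; concatenated:

wgggggggggggggggggggggggggggggg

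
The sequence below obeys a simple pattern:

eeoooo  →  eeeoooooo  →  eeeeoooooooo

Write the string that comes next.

Term n consists of n e's, followed by 2n o's, where the shown terms are n = 2, 3, 4.
At n = 5 the blocks have lengths 5, 10.

eeeeeoooooooooo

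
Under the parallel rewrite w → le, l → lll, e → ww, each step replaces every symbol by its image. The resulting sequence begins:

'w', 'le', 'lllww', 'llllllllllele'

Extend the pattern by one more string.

Rewriting the 13 symbols of llllllllllele one by one yields lll lll lll lll lll lll lll lll lll lll ww lll ww; concatenated:

llllllllllllllllllllllllllllllwwlllww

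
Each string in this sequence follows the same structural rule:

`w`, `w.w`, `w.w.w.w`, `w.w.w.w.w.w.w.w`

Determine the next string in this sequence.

w.w.w.w.w.w.w.w.w.w.w.w.w.w.w.w

Each string is two copies of the previous one joined by '.'.
One more doubling of w.w.w.w.w.w.w.w gives the answer.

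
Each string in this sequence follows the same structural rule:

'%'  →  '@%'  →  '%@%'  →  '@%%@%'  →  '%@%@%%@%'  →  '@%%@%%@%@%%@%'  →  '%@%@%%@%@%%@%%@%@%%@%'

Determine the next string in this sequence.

From term 3 onward, concatenate the second-to-last term with the last: %·@% = %@%, @%·%@% = @%%@%, …
Continuing: @%%@%%@%@%%@% · %@%@%%@%@%%@%%@%@%%@% gives term 8.

@%%@%%@%@%%@%%@%@%%@%@%%@%%@%@%%@%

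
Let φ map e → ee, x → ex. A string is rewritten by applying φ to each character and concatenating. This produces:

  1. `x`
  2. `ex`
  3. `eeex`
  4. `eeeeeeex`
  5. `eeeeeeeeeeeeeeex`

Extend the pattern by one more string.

Applying the rule to each of the 16 symbols of eeeeeeeeeeeeeeex gives the pieces ee ee ee ee ee ee ee ee ee ee ee ee ee ee ee ex, which concatenate to the answer.

eeeeeeeeeeeeeeeeeeeeeeeeeeeeeeex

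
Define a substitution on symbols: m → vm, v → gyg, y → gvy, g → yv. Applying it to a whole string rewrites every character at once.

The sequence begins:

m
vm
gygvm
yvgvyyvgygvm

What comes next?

gvygygyvgyggvygvygygyvgvyyvgygvm

Expanding yvgvyyvgygvm: y→gvy, v→gyg, g→yv, v→gyg, y→gvy, y→gvy, v→gyg, g→yv, y→gvy, g→yv, v→gyg, m→vm. Concatenated: gvy gyg yv gyg gvy gvy gyg yv gvy yv gyg vm.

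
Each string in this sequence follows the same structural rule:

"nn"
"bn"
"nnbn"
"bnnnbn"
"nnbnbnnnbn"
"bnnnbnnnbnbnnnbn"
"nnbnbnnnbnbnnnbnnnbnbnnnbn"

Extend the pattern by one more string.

bnnnbnnnbnbnnnbnnnbnbnnnbnbnnnbnnnbnbnnnbn

From term 3 onward, concatenate the second-to-last term with the last: nn·bn = nnbn, bn·nnbn = bnnnbn, …
Continuing: bnnnbnnnbnbnnnbn · nnbnbnnnbnbnnnbnnnbnbnnnbn gives term 8.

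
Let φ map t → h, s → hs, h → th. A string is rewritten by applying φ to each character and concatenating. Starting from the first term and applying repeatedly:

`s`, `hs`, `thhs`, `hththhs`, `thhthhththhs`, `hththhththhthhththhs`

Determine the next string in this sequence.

Rewriting the 20 symbols of hththhththhthhththhs one by one yields th h th h th th h th h th th h th th h th h th th hs; concatenated:

thhthhththhthhththhththhthhththhs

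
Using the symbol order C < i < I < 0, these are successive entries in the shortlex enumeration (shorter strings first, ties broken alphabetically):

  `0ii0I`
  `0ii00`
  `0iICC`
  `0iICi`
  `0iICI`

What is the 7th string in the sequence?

0iIiC

Continuing the enumeration 2 steps past 0iICI: 0iICI → 0iIC0 → (answer).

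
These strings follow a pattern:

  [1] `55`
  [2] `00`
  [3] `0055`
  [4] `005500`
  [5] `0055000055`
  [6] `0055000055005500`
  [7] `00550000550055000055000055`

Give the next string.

This is a Fibonacci-style word recurrence s(k) = s(k−1)·s(k−2): e.g. 00·55 = 0055.
The next term joins 00550000550055000055000055 and 0055000055005500.

005500005500550000550000550055000055005500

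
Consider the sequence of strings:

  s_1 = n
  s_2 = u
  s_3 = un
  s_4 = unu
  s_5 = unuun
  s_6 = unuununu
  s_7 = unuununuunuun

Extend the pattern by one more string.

From term 3 onward, concatenate the last term with the second-to-last: u·n = un, un·u = unu, …
The next term joins unuununuunuun and unuununu.

unuununuunuununuununu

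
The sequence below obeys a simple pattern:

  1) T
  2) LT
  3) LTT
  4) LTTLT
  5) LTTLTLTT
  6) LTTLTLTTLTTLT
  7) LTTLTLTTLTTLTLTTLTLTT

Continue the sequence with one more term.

From term 3 onward, concatenate the last term with the second-to-last: LT·T = LTT, LTT·LT = LTTLT, …
The next term joins LTTLTLTTLTTLTLTTLTLTT and LTTLTLTTLTTLT.

LTTLTLTTLTTLTLTTLTLTTLTTLTLTTLTTLT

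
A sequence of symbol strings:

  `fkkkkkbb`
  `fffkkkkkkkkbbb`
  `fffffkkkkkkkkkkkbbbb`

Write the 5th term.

fffffffffkkkkkkkkkkkkkkkkkbbbbbb

Term n consists of 2n-1 f's, followed by 3n+2 k's, followed by n+1 b's (n = 1, 2, …).
For term 5, n = 5, so the run lengths are 9, 17, 6.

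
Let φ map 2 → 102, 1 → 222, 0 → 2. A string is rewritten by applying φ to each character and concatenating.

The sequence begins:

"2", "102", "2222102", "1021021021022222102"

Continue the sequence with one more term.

22221022222102222210222221021021021021022222102

Replace each of the 19 characters of 1021021021022222102 in place — 222 2 102 222 2 102 222 2 102 222 2 102 102 102 102 102 222 2 102 — and concatenate.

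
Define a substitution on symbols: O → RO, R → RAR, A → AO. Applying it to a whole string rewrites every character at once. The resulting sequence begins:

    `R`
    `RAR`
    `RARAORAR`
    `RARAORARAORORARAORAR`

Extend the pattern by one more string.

Replace each of the 20 characters of RARAORARAORORARAORAR in place — RAR AO RAR AO RO RAR AO RAR AO RO RAR RO RAR AO RAR AO RO RAR AO RAR — and concatenate.

RARAORARAORORARAORARAORORARRORARAORARAORORARAORAR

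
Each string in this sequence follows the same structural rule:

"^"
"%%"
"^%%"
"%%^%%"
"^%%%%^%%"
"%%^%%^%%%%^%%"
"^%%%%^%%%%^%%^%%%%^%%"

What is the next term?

This is a Fibonacci-style word recurrence s(k) = s(k−2)·s(k−1): e.g. ^·%% = ^%%.
So term 8 is %%^%%^%%%%^%%·^%%%%^%%%%^%%^%%%%^%%.

%%^%%^%%%%^%%^%%%%^%%%%^%%^%%%%^%%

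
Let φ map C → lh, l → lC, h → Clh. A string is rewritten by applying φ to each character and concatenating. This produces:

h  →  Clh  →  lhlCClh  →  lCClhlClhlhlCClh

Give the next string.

Rewriting the 16 symbols of lCClhlClhlhlCClh one by one yields lC lh lh lC Clh lC lh lC Clh lC Clh lC lh lh lC Clh; concatenated:

lClhlhlCClhlClhlCClhlCClhlClhlhlCClh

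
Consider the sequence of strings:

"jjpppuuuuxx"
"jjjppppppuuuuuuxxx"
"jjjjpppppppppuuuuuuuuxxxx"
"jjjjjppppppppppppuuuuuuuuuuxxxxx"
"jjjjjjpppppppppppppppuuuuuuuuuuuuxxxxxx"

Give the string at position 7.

Each string has the form j^{n+1} p^{3n} u^{2n+2} x^{n+1} (n = 1, 2, …).
Setting n = 7 gives 8, 21, 16, 8 characters in each block.

jjjjjjjjpppppppppppppppppppppuuuuuuuuuuuuuuuuxxxxxxxx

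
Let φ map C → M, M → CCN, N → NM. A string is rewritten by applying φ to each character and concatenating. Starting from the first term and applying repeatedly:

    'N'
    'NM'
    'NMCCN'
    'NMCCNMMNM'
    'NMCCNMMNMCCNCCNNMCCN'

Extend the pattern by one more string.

NMCCNMMNMCCNCCNNMCCNMMNMMMNMNMCCNMMNM

Applying the rule to each of the 20 symbols of NMCCNMMNMCCNCCNNMCCN gives the pieces NM CCN M M NM CCN CCN NM CCN M M NM M M NM NM CCN M M NM, which concatenate to the answer.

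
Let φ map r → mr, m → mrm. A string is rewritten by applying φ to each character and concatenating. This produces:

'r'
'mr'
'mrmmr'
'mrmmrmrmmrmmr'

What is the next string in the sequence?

Rewriting the 13 symbols of mrmmrmrmmrmmr one by one yields mrm mr mrm mrm mr mrm mr mrm mrm mr mrm mrm mr; concatenated:

mrmmrmrmmrmmrmrmmrmrmmrmmrmrmmrmmr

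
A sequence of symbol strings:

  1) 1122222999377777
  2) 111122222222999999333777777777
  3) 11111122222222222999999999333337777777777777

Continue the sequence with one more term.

Each string has the form 1^{2n} 2^{3n+2} 9^{3n} 3^{2n-1} 7^{4n+1} (n = 1, 2, …).
Setting n = 4 gives 8, 14, 12, 7, 17 characters in each block.

1111111122222222222222999999999999333333377777777777777777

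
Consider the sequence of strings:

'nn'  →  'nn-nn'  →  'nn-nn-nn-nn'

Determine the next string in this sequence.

Every step duplicates the string with '-' between the halves.
Doubling nn-nn-nn-nn with '-' between the halves:

nn-nn-nn-nn-nn-nn-nn-nn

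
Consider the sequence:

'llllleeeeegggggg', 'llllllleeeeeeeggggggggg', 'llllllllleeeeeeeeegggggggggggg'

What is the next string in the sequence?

llllllllllleeeeeeeeeeeggggggggggggggg

Reading off run lengths: l runs 5, 7, 9; e runs 5, 7, 9; g runs 6, 9, 12 — each is linear in n, where the shown terms are n = 2, 3, 4.
At n = 5 the blocks have lengths 11, 11, 15.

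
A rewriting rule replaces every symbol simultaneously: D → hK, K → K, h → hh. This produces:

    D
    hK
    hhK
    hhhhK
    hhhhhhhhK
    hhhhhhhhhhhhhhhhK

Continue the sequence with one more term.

Rewriting the 17 symbols of hhhhhhhhhhhhhhhhK one by one yields hh hh hh hh hh hh hh hh hh hh hh hh hh hh hh hh K; concatenated:

hhhhhhhhhhhhhhhhhhhhhhhhhhhhhhhhK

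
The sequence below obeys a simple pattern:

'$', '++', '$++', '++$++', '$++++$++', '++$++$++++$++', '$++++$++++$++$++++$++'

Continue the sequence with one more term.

++$++$++++$++$++++$++++$++$++++$++

From term 3 onward, concatenate the second-to-last term with the last: $·++ = $++, ++·$++ = ++$++, …
Continuing: ++$++$++++$++ · $++++$++++$++$++++$++ gives term 8.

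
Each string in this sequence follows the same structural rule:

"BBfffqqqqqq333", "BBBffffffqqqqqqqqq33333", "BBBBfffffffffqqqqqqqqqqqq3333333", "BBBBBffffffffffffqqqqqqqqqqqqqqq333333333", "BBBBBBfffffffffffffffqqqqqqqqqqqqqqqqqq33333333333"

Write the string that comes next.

BBBBBBBffffffffffffffffffqqqqqqqqqqqqqqqqqqqqq3333333333333

Reading off run lengths: B runs 2, 3, 4, 5, 6; f runs 3, 6, 9, 12, 15; q runs 6, 9, 12, 15, 18; 3 runs 3, 5, 7, 9, 11 — each is linear in n (n = 1, 2, …).
Setting n = 6 gives 7, 18, 21, 13 characters in each block.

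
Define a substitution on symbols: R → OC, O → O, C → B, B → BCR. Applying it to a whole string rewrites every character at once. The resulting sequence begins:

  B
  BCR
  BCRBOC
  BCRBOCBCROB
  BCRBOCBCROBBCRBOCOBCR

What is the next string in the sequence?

Rewriting the 21 symbols of BCRBOCBCROBBCRBOCOBCR one by one yields BCR B OC BCR O B BCR B OC O BCR BCR B OC BCR O B O BCR B OC; concatenated:

BCRBOCBCROBBCRBOCOBCRBCRBOCBCROBOBCRBOC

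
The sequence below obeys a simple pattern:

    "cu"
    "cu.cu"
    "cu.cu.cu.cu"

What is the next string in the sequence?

Each string is two copies of the previous one joined by '.'.
Doubling cu.cu.cu.cu with '.' between the halves:

cu.cu.cu.cu.cu.cu.cu.cu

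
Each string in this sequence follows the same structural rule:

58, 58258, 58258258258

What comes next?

Each string is two copies of the previous one joined by '2'.
One more doubling of 58258258258 gives the answer.

58258258258258258258258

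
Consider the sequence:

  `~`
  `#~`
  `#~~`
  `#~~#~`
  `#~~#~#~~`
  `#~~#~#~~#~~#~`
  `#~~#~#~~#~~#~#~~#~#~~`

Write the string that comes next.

#~~#~#~~#~~#~#~~#~#~~#~~#~#~~#~~#~

From term 3 onward, concatenate the last term with the second-to-last: #~·~ = #~~, #~~·#~ = #~~#~, …
So term 8 is #~~#~#~~#~~#~#~~#~#~~·#~~#~#~~#~~#~.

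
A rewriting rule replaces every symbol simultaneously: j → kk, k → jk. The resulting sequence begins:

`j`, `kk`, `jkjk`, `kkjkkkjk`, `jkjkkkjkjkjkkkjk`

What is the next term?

Replace each of the 16 characters of jkjkkkjkjkjkkkjk in place — kk jk kk jk jk jk kk jk kk jk kk jk jk jk kk jk — and concatenate.

kkjkkkjkjkjkkkjkkkjkkkjkjkjkkkjk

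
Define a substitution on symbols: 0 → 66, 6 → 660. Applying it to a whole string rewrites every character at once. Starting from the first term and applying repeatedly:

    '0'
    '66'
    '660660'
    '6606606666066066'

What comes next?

φ(6606606666066066) expands symbol-by-symbol to 660 660 66 660 660 66 660 660 660 660 66 660 660 66 660 660; joining the 16 pieces gives the next term.

66066066660660666606606606606666066066660660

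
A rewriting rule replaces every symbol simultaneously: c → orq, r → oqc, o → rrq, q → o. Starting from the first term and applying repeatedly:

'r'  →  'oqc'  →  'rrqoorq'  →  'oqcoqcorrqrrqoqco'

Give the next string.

rrqoorqrrqoorqrrqoqcoqcooqcoqcorrqoorqrrq

Replace each of the 17 characters of oqcoqcorrqrrqoqco in place — rrq o orq rrq o orq rrq oqc oqc o oqc oqc o rrq o orq rrq — and concatenate.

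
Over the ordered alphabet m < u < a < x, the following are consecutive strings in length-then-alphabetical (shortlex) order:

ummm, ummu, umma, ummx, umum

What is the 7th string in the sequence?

umua

Advancing 2 positions from umum through umum → umuu reaches term 7.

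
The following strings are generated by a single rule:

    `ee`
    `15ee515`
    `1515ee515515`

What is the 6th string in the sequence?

Every step adds 15 to the front and 515 to the end of the previous string.
From 1515ee515515, 3 further steps: 1515ee515515 → 151515ee515515515 → 15151515ee515515515515 → (answer).

1515151515ee515515515515515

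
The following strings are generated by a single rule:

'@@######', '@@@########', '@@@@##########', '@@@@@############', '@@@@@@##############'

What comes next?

@@@@@@@################

Reading off run lengths: @ runs 2, 3, 4, 5, 6; # runs 6, 8, 10, 12, 14 — each is linear in n, where the shown terms are n = 3, 4, 5, 6, 7.
For the next term, n = 8, so the run lengths are 7, 16.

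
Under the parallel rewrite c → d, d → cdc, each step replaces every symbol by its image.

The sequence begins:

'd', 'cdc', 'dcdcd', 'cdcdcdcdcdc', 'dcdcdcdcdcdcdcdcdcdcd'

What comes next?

Rewriting the 21 symbols of dcdcdcdcdcdcdcdcdcdcd one by one yields cdc d cdc d cdc d cdc d cdc d cdc d cdc d cdc d cdc d cdc d cdc; concatenated:

cdcdcdcdcdcdcdcdcdcdcdcdcdcdcdcdcdcdcdcdcdc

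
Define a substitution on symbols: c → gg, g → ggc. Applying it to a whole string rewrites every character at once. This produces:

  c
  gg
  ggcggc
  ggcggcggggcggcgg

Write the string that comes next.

Rewriting the 16 symbols of ggcggcggggcggcgg one by one yields ggc ggc gg ggc ggc gg ggc ggc ggc ggc gg ggc ggc gg ggc ggc; concatenated:

ggcggcggggcggcggggcggcggcggcggggcggcggggcggc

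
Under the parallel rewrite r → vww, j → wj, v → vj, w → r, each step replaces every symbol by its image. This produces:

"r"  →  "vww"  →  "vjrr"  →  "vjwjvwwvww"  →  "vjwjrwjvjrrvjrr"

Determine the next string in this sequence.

Rewriting the 15 symbols of vjwjrwjvjrrvjrr one by one yields vj wj r wj vww r wj vj wj vww vww vj wj vww vww; concatenated:

vjwjrwjvwwrwjvjwjvwwvwwvjwjvwwvww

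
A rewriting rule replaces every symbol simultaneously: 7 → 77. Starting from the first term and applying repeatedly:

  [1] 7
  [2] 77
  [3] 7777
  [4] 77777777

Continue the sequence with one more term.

7777777777777777

Rewriting each symbol of 77777777: 7→77, 7→77, 7→77, 7→77, 7→77, 7→77, 7→77, 7→77, which concatenates to 77 77 77 77 77 77 77 77.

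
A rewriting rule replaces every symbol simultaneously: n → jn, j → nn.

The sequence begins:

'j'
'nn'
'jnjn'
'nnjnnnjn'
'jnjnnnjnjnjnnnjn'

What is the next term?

φ(jnjnnnjnjnjnnnjn) expands symbol-by-symbol to nn jn nn jn jn jn nn jn nn jn nn jn jn jn nn jn; joining the 16 pieces gives the next term.

nnjnnnjnjnjnnnjnnnjnnnjnjnjnnnjn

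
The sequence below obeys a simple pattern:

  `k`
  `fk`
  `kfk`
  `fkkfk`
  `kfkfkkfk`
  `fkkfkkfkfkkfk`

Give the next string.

From term 3 onward, concatenate the second-to-last term with the last: k·fk = kfk, fk·kfk = fkkfk, …
Continuing: kfkfkkfk · fkkfkkfkfkkfk gives term 7.

kfkfkkfkfkkfkkfkfkkfk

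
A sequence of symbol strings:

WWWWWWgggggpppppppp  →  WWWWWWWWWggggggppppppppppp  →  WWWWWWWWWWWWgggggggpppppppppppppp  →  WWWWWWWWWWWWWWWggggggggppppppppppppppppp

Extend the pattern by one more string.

WWWWWWWWWWWWWWWWWWgggggggggpppppppppppppppppppp

Reading off run lengths: W runs 6, 9, 12, 15; g runs 5, 6, 7, 8; p runs 8, 11, 14, 17 — each is linear in n, where the shown terms are n = 2, 3, 4, 5.
For the next term, n = 6, so the run lengths are 18, 9, 20.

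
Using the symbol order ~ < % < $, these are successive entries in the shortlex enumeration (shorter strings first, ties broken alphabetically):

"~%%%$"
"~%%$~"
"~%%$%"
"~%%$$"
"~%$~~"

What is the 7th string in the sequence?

~%$~$

Advancing 2 positions from ~%$~~ through ~%$~~ → ~%$~% reaches term 7.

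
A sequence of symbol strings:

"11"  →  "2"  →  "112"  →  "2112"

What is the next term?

1122112

This is a Fibonacci-style word recurrence s(k) = s(k−2)·s(k−1): e.g. 11·2 = 112.
So term 5 is 112·2112.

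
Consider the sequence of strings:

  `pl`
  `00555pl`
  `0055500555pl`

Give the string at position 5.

Every step adds 00555 at the front: s(k+1) = 00555·s(k).
From 0055500555pl, 2 further steps: 0055500555pl → 005550055500555pl → (answer).

00555005550055500555pl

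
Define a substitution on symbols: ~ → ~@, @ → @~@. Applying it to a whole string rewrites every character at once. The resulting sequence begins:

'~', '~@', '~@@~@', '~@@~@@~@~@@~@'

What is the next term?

φ(~@@~@@~@~@@~@) expands symbol-by-symbol to ~@ @~@ @~@ ~@ @~@ @~@ ~@ @~@ ~@ @~@ @~@ ~@ @~@; joining the 13 pieces gives the next term.

~@@~@@~@~@@~@@~@~@@~@~@@~@@~@~@@~@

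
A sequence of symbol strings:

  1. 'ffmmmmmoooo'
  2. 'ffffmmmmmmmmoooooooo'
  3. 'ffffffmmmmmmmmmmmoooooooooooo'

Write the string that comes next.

ffffffffmmmmmmmmmmmmmmoooooooooooooooo

Term n consists of 2n f's, followed by 3n+2 m's, followed by 4n o's (n = 1, 2, …).
Setting n = 4 gives 8, 14, 16 characters in each block.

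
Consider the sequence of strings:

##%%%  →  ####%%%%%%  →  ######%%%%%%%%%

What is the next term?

Term n consists of 2n #'s, followed by 3n %'s (n = 1, 2, …).
For the next term, n = 4, so the run lengths are 8, 12.

########%%%%%%%%%%%%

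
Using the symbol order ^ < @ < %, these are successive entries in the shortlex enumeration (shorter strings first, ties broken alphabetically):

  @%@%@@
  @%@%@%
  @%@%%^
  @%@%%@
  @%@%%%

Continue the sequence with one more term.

Find the rightmost character of @%@%%% below %, bump it to the next letter, and reset everything to its right to ^.

@%%^^^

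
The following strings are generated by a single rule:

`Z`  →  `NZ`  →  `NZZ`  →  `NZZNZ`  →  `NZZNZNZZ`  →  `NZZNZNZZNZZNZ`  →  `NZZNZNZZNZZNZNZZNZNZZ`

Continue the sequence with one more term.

This is a Fibonacci-style word recurrence s(k) = s(k−1)·s(k−2): e.g. NZ·Z = NZZ.
Continuing: NZZNZNZZNZZNZNZZNZNZZ · NZZNZNZZNZZNZ gives term 8.

NZZNZNZZNZZNZNZZNZNZZNZZNZNZZNZZNZ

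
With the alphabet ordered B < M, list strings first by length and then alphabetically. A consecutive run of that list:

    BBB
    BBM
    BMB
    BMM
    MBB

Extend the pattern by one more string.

MBM

Find the rightmost character of MBB below M, bump it to the next letter, and reset everything to its right to B.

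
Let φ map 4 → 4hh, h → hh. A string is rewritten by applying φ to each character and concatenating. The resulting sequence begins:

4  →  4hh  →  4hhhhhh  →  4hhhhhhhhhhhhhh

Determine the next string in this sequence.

Applying the rule to each of the 15 symbols of 4hhhhhhhhhhhhhh gives the pieces 4hh hh hh hh hh hh hh hh hh hh hh hh hh hh hh, which concatenate to the answer.

4hhhhhhhhhhhhhhhhhhhhhhhhhhhhhh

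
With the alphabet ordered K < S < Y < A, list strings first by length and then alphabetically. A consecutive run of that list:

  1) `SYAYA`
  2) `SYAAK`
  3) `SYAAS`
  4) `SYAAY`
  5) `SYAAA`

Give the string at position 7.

Advancing 2 positions from SYAAA through SYAAA → SAKKK reaches term 7.

SAKKS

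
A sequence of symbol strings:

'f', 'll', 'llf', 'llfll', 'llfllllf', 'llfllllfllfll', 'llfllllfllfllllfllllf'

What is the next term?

llfllllfllfllllfllllfllfllllfllfll

From term 3 onward, concatenate the last term with the second-to-last: ll·f = llf, llf·ll = llfll, …
So term 8 is llfllllfllfllllfllllf·llfllllfllfll.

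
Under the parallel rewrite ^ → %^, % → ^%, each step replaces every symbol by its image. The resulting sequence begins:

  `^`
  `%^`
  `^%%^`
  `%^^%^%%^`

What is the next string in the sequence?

^%%^%^^%%^^%^%%^

Apply φ to %^^%^%%^ symbol by symbol: %→^%, ^→%^, ^→%^, %→^%, ^→%^, %→^%, %→^%, ^→%^; joined: ^% %^ %^ ^% %^ ^% ^% %^.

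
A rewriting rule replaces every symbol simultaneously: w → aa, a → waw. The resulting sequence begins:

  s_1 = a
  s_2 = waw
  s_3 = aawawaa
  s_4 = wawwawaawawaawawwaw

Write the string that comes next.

aawawaaaawawaawawwawaawawaawawwawaawawaaaawawaa

Replace each of the 19 characters of wawwawaawawaawawwaw in place — aa waw aa aa waw aa waw waw aa waw aa waw waw aa waw aa aa waw aa — and concatenate.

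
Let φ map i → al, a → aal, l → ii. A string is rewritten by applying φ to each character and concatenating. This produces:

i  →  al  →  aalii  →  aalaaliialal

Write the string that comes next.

aalaaliiaalaaliialalaaliiaalii

Expanding aalaaliialal: a→aal, a→aal, l→ii, a→aal, a→aal, l→ii, i→al, i→al, a→aal, l→ii, a→aal, l→ii. Concatenated: aal aal ii aal aal ii al al aal ii aal ii.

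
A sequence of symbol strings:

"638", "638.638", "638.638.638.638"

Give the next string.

638.638.638.638.638.638.638.638

Each string is two copies of the previous one joined by '.'.
One more doubling of 638.638.638.638 gives the answer.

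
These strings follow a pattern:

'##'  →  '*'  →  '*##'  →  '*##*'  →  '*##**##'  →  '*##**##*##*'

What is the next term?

*##**##*##**##**##

Each term (from the third on) is the previous term followed by the one before it: term 3 = *·## = *##.
The next term joins *##**##*##* and *##**##.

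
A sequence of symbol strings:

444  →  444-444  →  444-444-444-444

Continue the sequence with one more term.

s(k+1) = s(k)·-·s(k) — each term doubles the last with '-' between the halves.
One more doubling of 444-444-444-444 gives the answer.

444-444-444-444-444-444-444-444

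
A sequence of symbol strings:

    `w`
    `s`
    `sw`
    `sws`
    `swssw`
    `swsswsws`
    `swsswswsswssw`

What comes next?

From term 3 onward, concatenate the last term with the second-to-last: s·w = sw, sw·s = sws, …
So term 8 is swsswswsswssw·swsswsws.

swsswswsswsswswsswsws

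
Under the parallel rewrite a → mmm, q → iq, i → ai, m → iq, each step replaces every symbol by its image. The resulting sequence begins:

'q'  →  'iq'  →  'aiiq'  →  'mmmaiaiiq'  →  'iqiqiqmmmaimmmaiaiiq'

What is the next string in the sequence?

Applying the rule to each of the 20 symbols of iqiqiqmmmaimmmaiaiiq gives the pieces ai iq ai iq ai iq iq iq iq mmm ai iq iq iq mmm ai mmm ai ai iq, which concatenate to the answer.

aiiqaiiqaiiqiqiqiqmmmaiiqiqiqmmmaimmmaiaiiq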